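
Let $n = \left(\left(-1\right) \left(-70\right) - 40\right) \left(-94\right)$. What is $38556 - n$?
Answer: $41376$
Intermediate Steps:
$n = -2820$ ($n = \left(70 - 40\right) \left(-94\right) = 30 \left(-94\right) = -2820$)
$38556 - n = 38556 - -2820 = 38556 + 2820 = 41376$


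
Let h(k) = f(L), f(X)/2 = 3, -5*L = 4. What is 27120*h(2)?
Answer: 162720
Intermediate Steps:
L = -4/5 (L = -1/5*4 = -4/5 ≈ -0.80000)
f(X) = 6 (f(X) = 2*3 = 6)
h(k) = 6
27120*h(2) = 27120*6 = 162720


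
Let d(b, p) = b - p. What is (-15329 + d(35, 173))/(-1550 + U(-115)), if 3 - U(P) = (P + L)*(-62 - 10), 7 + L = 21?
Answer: 15467/8819 ≈ 1.7538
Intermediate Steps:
L = 14 (L = -7 + 21 = 14)
U(P) = 1011 + 72*P (U(P) = 3 - (P + 14)*(-62 - 10) = 3 - (14 + P)*(-72) = 3 - (-1008 - 72*P) = 3 + (1008 + 72*P) = 1011 + 72*P)
(-15329 + d(35, 173))/(-1550 + U(-115)) = (-15329 + (35 - 1*173))/(-1550 + (1011 + 72*(-115))) = (-15329 + (35 - 173))/(-1550 + (1011 - 8280)) = (-15329 - 138)/(-1550 - 7269) = -15467/(-8819) = -15467*(-1/8819) = 15467/8819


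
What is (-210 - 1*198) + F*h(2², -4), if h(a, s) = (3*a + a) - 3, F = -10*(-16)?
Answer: 1672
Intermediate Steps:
F = 160
h(a, s) = -3 + 4*a (h(a, s) = 4*a - 3 = -3 + 4*a)
(-210 - 1*198) + F*h(2², -4) = (-210 - 1*198) + 160*(-3 + 4*2²) = (-210 - 198) + 160*(-3 + 4*4) = -408 + 160*(-3 + 16) = -408 + 160*13 = -408 + 2080 = 1672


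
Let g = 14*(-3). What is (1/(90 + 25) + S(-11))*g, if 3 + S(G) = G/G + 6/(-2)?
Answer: 24108/115 ≈ 209.63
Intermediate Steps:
g = -42
S(G) = -5 (S(G) = -3 + (G/G + 6/(-2)) = -3 + (1 + 6*(-1/2)) = -3 + (1 - 3) = -3 - 2 = -5)
(1/(90 + 25) + S(-11))*g = (1/(90 + 25) - 5)*(-42) = (1/115 - 5)*(-42) = -574/115*(-42) = 24108/115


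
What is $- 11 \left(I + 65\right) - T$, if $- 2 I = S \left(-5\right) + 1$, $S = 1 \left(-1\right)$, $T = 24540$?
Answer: $-25222$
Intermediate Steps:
$S = -1$
$I = -3$ ($I = - \frac{\left(-1\right) \left(-5\right) + 1}{2} = - \frac{5 + 1}{2} = \left(- \frac{1}{2}\right) 6 = -3$)
$- 11 \left(I + 65\right) - T = - 11 \left(-3 + 65\right) - 24540 = \left(-11\right) 62 - 24540 = -682 - 24540 = -25222$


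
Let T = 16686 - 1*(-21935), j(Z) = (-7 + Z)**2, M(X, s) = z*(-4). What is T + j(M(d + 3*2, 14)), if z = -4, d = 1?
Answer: 38702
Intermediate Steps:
M(X, s) = 16 (M(X, s) = -4*(-4) = 16)
T = 38621 (T = 16686 + 21935 = 38621)
T + j(M(d + 3*2, 14)) = 38621 + (-7 + 16)**2 = 38621 + 9**2 = 38621 + 81 = 38702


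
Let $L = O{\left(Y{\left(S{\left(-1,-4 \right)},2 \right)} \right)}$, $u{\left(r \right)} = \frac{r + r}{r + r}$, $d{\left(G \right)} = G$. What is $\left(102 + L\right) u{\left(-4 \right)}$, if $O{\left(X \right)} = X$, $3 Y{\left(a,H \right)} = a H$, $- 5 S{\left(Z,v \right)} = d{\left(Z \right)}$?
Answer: $\frac{1532}{15} \approx 102.13$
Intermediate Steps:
$S{\left(Z,v \right)} = - \frac{Z}{5}$
$u{\left(r \right)} = 1$ ($u{\left(r \right)} = \frac{2 r}{2 r} = 2 r \frac{1}{2 r} = 1$)
$Y{\left(a,H \right)} = \frac{H a}{3}$ ($Y{\left(a,H \right)} = \frac{a H}{3} = \frac{H a}{3}$)
$L = \frac{2}{15}$ ($L = \frac{1}{3} \cdot 2 \left(\left(- \frac{1}{5}\right) \left(-1\right)\right) = \frac{1}{3} \cdot 2 \cdot \frac{1}{5} = \frac{2}{15} \approx 0.13333$)
$\left(102 + L\right) u{\left(-4 \right)} = \left(102 + \frac{2}{15}\right) 1 = \frac{1532}{15} \cdot 1 = \frac{1532}{15}$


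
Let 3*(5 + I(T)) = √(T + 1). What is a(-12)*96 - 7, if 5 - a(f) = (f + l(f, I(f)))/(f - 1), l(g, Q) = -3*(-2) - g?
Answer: 6725/13 ≈ 517.31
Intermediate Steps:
I(T) = -5 + √(1 + T)/3 (I(T) = -5 + √(T + 1)/3 = -5 + √(1 + T)/3)
l(g, Q) = 6 - g
a(f) = 5 - 6/(-1 + f) (a(f) = 5 - (f + (6 - f))/(f - 1) = 5 - 6/(-1 + f))
a(-12)*96 - 7 = ((-11 + 5*(-12))/(-1 - 12))*96 - 7 = ((-11 - 60)/(-13))*96 - 7 = -1/13*(-71)*96 - 7 = (71/13)*96 - 7 = 6816/13 - 7 = 6725/13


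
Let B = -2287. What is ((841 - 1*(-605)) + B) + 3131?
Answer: 2290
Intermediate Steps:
((841 - 1*(-605)) + B) + 3131 = ((841 - 1*(-605)) - 2287) + 3131 = ((841 + 605) - 2287) + 3131 = (1446 - 2287) + 3131 = -841 + 3131 = 2290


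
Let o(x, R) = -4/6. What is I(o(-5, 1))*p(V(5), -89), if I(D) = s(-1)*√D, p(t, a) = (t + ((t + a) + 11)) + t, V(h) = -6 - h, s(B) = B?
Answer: 37*I*√6 ≈ 90.631*I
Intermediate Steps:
o(x, R) = -⅔ (o(x, R) = -4*⅙ = -⅔)
p(t, a) = 11 + a + 3*t (p(t, a) = (t + ((a + t) + 11)) + t = (t + (11 + a + t)) + t = (11 + a + 2*t) + t = 11 + a + 3*t)
I(D) = -√D
I(o(-5, 1))*p(V(5), -89) = (-√(-⅔))*(11 - 89 + 3*(-6 - 1*5)) = (-I*√6/3)*(11 - 89 + 3*(-6 - 5)) = (-I*√6/3)*(11 - 89 + 3*(-11)) = (-I*√6/3)*(11 - 89 - 33) = -I*√6/3*(-111) = 37*I*√6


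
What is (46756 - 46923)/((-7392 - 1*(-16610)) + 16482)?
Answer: -167/25700 ≈ -0.0064981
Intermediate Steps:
(46756 - 46923)/((-7392 - 1*(-16610)) + 16482) = -167/((-7392 + 16610) + 16482) = -167/(9218 + 16482) = -167/25700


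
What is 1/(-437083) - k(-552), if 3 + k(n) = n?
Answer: 242581064/437083 ≈ 555.00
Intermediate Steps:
k(n) = -3 + n
1/(-437083) - k(-552) = 1/(-437083) - (-3 - 552) = -1/437083 - 1*(-555) = -1/437083 + 555 = 242581064/437083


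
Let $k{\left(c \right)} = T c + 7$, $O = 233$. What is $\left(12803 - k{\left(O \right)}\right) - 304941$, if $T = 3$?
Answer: $-292844$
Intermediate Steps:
$k{\left(c \right)} = 7 + 3 c$ ($k{\left(c \right)} = 3 c + 7 = 7 + 3 c$)
$\left(12803 - k{\left(O \right)}\right) - 304941 = \left(12803 - \left(7 + 3 \cdot 233\right)\right) - 304941 = \left(12803 - \left(7 + 699\right)\right) - 304941 = \left(12803 - 706\right) - 304941 = 12097 - 304941 = -292844$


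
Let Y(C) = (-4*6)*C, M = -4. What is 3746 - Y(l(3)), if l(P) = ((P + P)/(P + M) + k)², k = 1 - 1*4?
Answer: 5690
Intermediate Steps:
k = -3 (k = 1 - 4 = -3)
l(P) = (-3 + 2*P/(-4 + P))² (l(P) = ((P + P)/(P - 4) - 3)² = ((2*P)/(-4 + P) - 3)² = (2*P/(-4 + P) - 3)² = (-3 + 2*P/(-4 + P))²)
Y(C) = -24*C
3746 - Y(l(3)) = 3746 - (-24)*(12 - 1*3)²/(-4 + 3)² = 3746 - (-24)*(12 - 3)²/(-1)² = 3746 - (-24)*1*9² = 3746 - (-24)*1*81 = 3746 - (-24)*81 = 3746 - 1*(-1944) = 3746 + 1944 = 5690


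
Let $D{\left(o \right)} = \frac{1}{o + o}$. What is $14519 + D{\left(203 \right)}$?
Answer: $\frac{5894715}{406} \approx 14519.0$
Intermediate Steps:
$D{\left(o \right)} = \frac{1}{2 o}$
$14519 + D{\left(203 \right)} = 14519 + \frac{1}{2 \cdot 203} = 14519 + \frac{1}{2} \cdot \frac{1}{203} = 14519 + \frac{1}{406} = \frac{5894715}{406}$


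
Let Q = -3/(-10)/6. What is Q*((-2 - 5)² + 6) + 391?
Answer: 1575/4 ≈ 393.75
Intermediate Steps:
Q = 1/20 (Q = -3*(-⅒)*(⅙) = (3/10)*(⅙) = 1/20 ≈ 0.050000)
Q*((-2 - 5)² + 6) + 391 = ((-2 - 5)² + 6)/20 + 391 = ((-7)² + 6)/20 + 391 = (49 + 6)/20 + 391 = (1/20)*55 + 391 = 11/4 + 391 = 1575/4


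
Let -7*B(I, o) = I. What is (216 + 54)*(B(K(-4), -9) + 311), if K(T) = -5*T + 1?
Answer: 83160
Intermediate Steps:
K(T) = 1 - 5*T
B(I, o) = -I/7
(216 + 54)*(B(K(-4), -9) + 311) = (216 + 54)*(-(1 - 5*(-4))/7 + 311) = 270*(-(1 + 20)/7 + 311) = 270*(-1/7*21 + 311) = 270*(-3 + 311) = 270*308 = 83160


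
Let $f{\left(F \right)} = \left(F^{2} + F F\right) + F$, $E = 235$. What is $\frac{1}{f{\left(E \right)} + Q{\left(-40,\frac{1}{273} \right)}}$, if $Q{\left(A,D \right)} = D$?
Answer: $\frac{273}{30217006} \approx 9.0346 \cdot 10^{-6}$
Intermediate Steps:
$f{\left(F \right)} = F + 2 F^{2}$ ($f{\left(F \right)} = \left(F^{2} + F^{2}\right) + F = 2 F^{2} + F = F + 2 F^{2}$)
$\frac{1}{f{\left(E \right)} + Q{\left(-40,\frac{1}{273} \right)}} = \frac{1}{235 \left(1 + 2 \cdot 235\right) + \frac{1}{273}} = \frac{1}{235 \left(1 + 470\right) + \frac{1}{273}} = \frac{1}{235 \cdot 471 + \frac{1}{273}} = \frac{1}{110685 + \frac{1}{273}} = \frac{1}{\frac{30217006}{273}} = \frac{273}{30217006}$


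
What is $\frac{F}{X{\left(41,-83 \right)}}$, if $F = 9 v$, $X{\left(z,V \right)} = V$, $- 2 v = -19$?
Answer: $- \frac{171}{166} \approx -1.0301$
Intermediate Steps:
$v = \frac{19}{2}$ ($v = \left(- \frac{1}{2}\right) \left(-19\right) = \frac{19}{2} \approx 9.5$)
$F = \frac{171}{2}$ ($F = 9 \cdot \frac{19}{2} = \frac{171}{2} \approx 85.5$)
$\frac{F}{X{\left(41,-83 \right)}} = \frac{171}{2 \left(-83\right)} = \frac{171}{2} \left(- \frac{1}{83}\right) = - \frac{171}{166}$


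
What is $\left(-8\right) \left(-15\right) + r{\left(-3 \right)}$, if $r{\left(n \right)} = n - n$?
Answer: $120$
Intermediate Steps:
$r{\left(n \right)} = 0$
$\left(-8\right) \left(-15\right) + r{\left(-3 \right)} = \left(-8\right) \left(-15\right) + 0 = 120 + 0 = 120$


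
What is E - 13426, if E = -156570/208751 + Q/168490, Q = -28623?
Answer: -2326392855571/173263330 ≈ -13427.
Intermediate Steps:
E = -159386991/173263330 (E = -156570/208751 - 28623/168490 = -156570*1/208751 - 28623*1/168490 = -156570/208751 - 141/830 = -159386991/173263330 ≈ -0.91991)
E - 13426 = -159386991/173263330 - 13426 = -2326392855571/173263330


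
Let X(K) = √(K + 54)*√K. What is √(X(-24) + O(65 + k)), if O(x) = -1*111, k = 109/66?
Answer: √(-111 + 12*I*√5) ≈ 1.2644 + 10.611*I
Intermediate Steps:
k = 109/66 (k = 109*(1/66) = 109/66 ≈ 1.6515)
X(K) = √K*√(54 + K) (X(K) = √(54 + K)*√K = √K*√(54 + K))
O(x) = -111
√(X(-24) + O(65 + k)) = √(√(-24)*√(54 - 24) - 111) = √((2*I*√6)*√30 - 111) = √(12*I*√5 - 111) = √(-111 + 12*I*√5)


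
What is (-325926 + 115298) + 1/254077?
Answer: -53515730355/254077 ≈ -2.1063e+5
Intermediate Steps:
(-325926 + 115298) + 1/254077 = -210628 + 1/254077 = -53515730355/254077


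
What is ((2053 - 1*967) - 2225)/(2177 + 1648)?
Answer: -67/225 ≈ -0.29778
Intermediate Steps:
((2053 - 1*967) - 2225)/(2177 + 1648) = ((2053 - 967) - 2225)/3825 = (1086 - 2225)*(1/3825) = -1139*1/3825 = -67/225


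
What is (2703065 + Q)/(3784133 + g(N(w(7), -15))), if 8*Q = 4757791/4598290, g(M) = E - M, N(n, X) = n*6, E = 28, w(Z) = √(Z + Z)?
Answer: 125427049204739915717/175591828246316418480 + 99435818828591*√14/87795914123158209240 ≈ 0.71431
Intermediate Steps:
w(Z) = √2*√Z (w(Z) = √(2*Z) = √2*√Z)
N(n, X) = 6*n
g(M) = 28 - M
Q = 4757791/36786320 (Q = (4757791/4598290)/8 = (4757791*(1/4598290))/8 = (⅛)*(4757791/4598290) = 4757791/36786320 ≈ 0.12934)
(2703065 + Q)/(3784133 + g(N(w(7), -15))) = (2703065 + 4757791/36786320)/(3784133 + (28 - 6*√2*√7)) = 99435818828591/(36786320*(3784133 + (28 - 6*√14))) = 99435818828591/(36786320*(3784161 - 6*√14))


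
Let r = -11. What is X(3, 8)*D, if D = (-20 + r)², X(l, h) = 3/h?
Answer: 2883/8 ≈ 360.38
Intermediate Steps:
D = 961 (D = (-20 - 11)² = (-31)² = 961)
X(3, 8)*D = (3/8)*961 = 2883/8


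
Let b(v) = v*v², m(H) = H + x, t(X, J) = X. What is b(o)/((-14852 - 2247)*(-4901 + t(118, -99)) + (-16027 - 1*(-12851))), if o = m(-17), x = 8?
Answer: -243/27260447 ≈ -8.9140e-6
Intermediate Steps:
m(H) = 8 + H (m(H) = H + 8 = 8 + H)
o = -9 (o = 8 - 17 = -9)
b(v) = v³
b(o)/((-14852 - 2247)*(-4901 + t(118, -99)) + (-16027 - 1*(-12851))) = (-9)³/((-14852 - 2247)*(-4901 + 118) + (-16027 - 1*(-12851))) = -729/(-17099*(-4783) + (-16027 + 12851)) = -729/(81784517 - 3176) = -729/81781341 = -729*1/81781341 = -243/27260447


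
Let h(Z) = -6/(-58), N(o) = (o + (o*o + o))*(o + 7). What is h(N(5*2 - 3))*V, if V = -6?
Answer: -18/29 ≈ -0.62069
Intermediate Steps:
N(o) = (7 + o)*(o**2 + 2*o) (N(o) = (o + (o**2 + o))*(7 + o) = (o + (o + o**2))*(7 + o) = (o**2 + 2*o)*(7 + o) = (7 + o)*(o**2 + 2*o))
h(Z) = 3/29 (h(Z) = -6*(-1/58) = 3/29)
h(N(5*2 - 3))*V = (3/29)*(-6) = -18/29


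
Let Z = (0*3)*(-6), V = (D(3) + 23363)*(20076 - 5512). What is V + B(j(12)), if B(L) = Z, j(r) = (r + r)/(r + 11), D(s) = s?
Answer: 340302424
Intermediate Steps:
j(r) = 2*r/(11 + r) (j(r) = (2*r)/(11 + r) = 2*r/(11 + r))
V = 340302424 (V = (3 + 23363)*(20076 - 5512) = 23366*14564 = 340302424)
Z = 0 (Z = 0*(-6) = 0)
B(L) = 0
V + B(j(12)) = 340302424 + 0 = 340302424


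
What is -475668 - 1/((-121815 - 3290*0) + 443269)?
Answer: -152905381273/321454 ≈ -4.7567e+5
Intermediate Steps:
-475668 - 1/((-121815 - 3290*0) + 443269) = -475668 - 1/((-121815 + 0) + 443269) = -475668 - 1/(-121815 + 443269) = -475668 - 1/321454 = -152905381273/321454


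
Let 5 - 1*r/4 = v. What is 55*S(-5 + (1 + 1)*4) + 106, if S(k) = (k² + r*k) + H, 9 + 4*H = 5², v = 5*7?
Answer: -18979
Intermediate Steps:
v = 35
r = -120 (r = 20 - 4*35 = 20 - 140 = -120)
H = 4 (H = -9/4 + (¼)*5² = -9/4 + (¼)*25 = -9/4 + 25/4 = 4)
S(k) = 4 + k² - 120*k (S(k) = (k² - 120*k) + 4 = 4 + k² - 120*k)
55*S(-5 + (1 + 1)*4) + 106 = 55*(4 + (-5 + (1 + 1)*4)² - 120*(-5 + (1 + 1)*4)) + 106 = 55*(4 + (-5 + 2*4)² - 120*(-5 + 2*4)) + 106 = 55*(4 + (-5 + 8)² - 120*(-5 + 8)) + 106 = 55*(4 + 3² - 120*3) + 106 = 55*(4 + 9 - 360) + 106 = 55*(-347) + 106 = -19085 + 106 = -18979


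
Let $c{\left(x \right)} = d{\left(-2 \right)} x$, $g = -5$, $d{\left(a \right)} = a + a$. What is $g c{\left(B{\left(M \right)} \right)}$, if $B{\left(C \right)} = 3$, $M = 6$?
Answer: $60$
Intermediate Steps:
$d{\left(a \right)} = 2 a$
$c{\left(x \right)} = - 4 x$ ($c{\left(x \right)} = 2 \left(-2\right) x = - 4 x$)
$g c{\left(B{\left(M \right)} \right)} = - 5 \left(\left(-4\right) 3\right) = \left(-5\right) \left(-12\right) = 60$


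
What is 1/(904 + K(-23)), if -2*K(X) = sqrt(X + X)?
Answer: 1808/1634455 + I*sqrt(46)/1634455 ≈ 0.0011062 + 4.1496e-6*I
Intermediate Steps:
K(X) = -sqrt(2)*sqrt(X)/2 (K(X) = -sqrt(X + X)/2 = -sqrt(2)*sqrt(X)/2)
1/(904 + K(-23)) = 1/(904 - sqrt(2)*sqrt(-23)/2) = 1/(904 - sqrt(2)*I*sqrt(23)/2) = 1/(904 - I*sqrt(46)/2)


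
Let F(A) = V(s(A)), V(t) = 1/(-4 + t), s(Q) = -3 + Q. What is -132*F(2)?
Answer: 132/5 ≈ 26.400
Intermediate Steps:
F(A) = 1/(-7 + A) (F(A) = 1/(-4 + (-3 + A)) = 1/(-7 + A))
-132*F(2) = -132/(-7 + 2) = -132/(-5) = -132*(-⅕) = 132/5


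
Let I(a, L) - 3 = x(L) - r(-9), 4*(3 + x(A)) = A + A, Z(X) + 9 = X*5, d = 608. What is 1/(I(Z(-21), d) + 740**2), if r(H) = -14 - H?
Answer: 1/547909 ≈ 1.8251e-6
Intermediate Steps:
Z(X) = -9 + 5*X (Z(X) = -9 + X*5 = -9 + 5*X)
x(A) = -3 + A/2 (x(A) = -3 + (A + A)/4 = -3 + (2*A)/4 = -3 + A/2)
I(a, L) = 5 + L/2 (I(a, L) = 3 + ((-3 + L/2) - (-14 - 1*(-9))) = 3 + ((-3 + L/2) - (-14 + 9)) = 3 + ((-3 + L/2) - 1*(-5)) = 3 + ((-3 + L/2) + 5) = 3 + (2 + L/2) = 5 + L/2)
1/(I(Z(-21), d) + 740**2) = 1/((5 + (1/2)*608) + 740**2) = 1/((5 + 304) + 547600) = 1/(309 + 547600) = 1/547909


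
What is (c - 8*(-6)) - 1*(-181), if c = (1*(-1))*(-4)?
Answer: 233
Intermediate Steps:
c = 4 (c = -1*(-4) = 4)
(c - 8*(-6)) - 1*(-181) = (4 - 8*(-6)) - 1*(-181) = (4 + 48) + 181 = 52 + 181 = 233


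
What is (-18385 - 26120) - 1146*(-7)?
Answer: -36483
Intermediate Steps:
(-18385 - 26120) - 1146*(-7) = -44505 + 8022 = -36483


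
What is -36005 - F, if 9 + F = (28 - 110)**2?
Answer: -42720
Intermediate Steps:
F = 6715 (F = -9 + (28 - 110)**2 = -9 + (-82)**2 = -9 + 6724 = 6715)
-36005 - F = -36005 - 1*6715 = -36005 - 6715 = -42720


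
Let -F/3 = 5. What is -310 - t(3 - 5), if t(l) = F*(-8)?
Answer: -430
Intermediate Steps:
F = -15 (F = -3*5 = -15)
t(l) = 120 (t(l) = -15*(-8) = 120)
-310 - t(3 - 5) = -310 - 1*120 = -310 - 120 = -430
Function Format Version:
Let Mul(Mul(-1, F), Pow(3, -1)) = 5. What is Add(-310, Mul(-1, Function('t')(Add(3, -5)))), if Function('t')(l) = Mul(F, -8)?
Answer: -430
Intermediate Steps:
F = -15 (F = Mul(-3, 5) = -15)
Function('t')(l) = 120 (Function('t')(l) = Mul(-15, -8) = 120)
Add(-310, Mul(-1, Function('t')(Add(3, -5)))) = Add(-310, Mul(-1, 120)) = Add(-310, -120) = -430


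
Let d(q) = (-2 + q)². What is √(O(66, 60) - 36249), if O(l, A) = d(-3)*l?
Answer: I*√34599 ≈ 186.01*I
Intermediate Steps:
O(l, A) = 25*l (O(l, A) = (-2 - 3)²*l = (-5)²*l = 25*l)
√(O(66, 60) - 36249) = √(25*66 - 36249) = √(1650 - 36249) = √(-34599) = I*√34599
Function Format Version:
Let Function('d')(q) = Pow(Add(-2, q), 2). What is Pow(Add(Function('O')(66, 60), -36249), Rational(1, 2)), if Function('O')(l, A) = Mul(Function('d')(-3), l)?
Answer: Mul(I, Pow(34599, Rational(1, 2))) ≈ Mul(186.01, I)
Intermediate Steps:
Function('O')(l, A) = Mul(25, l) (Function('O')(l, A) = Mul(Pow(Add(-2, -3), 2), l) = Mul(Pow(-5, 2), l) = Mul(25, l))
Pow(Add(Function('O')(66, 60), -36249), Rational(1, 2)) = Pow(Add(Mul(25, 66), -36249), Rational(1, 2)) = Pow(Add(1650, -36249), Rational(1, 2)) = Pow(-34599, Rational(1, 2)) = Mul(I, Pow(34599, Rational(1, 2)))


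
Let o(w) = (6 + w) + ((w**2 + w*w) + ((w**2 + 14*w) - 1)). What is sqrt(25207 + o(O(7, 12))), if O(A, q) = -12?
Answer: 2*sqrt(6366) ≈ 159.57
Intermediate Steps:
o(w) = 5 + 3*w**2 + 15*w (o(w) = (6 + w) + ((w**2 + w**2) + (-1 + w**2 + 14*w)) = (6 + w) + (2*w**2 + (-1 + w**2 + 14*w)) = (6 + w) + (-1 + 3*w**2 + 14*w) = 5 + 3*w**2 + 15*w)
sqrt(25207 + o(O(7, 12))) = sqrt(25207 + (5 + 3*(-12)**2 + 15*(-12))) = sqrt(25207 + (5 + 3*144 - 180)) = sqrt(25207 + (5 + 432 - 180)) = sqrt(25207 + 257) = sqrt(25464) = 2*sqrt(6366)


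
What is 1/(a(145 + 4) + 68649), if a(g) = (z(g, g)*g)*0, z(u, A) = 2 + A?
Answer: 1/68649 ≈ 1.4567e-5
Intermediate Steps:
a(g) = 0 (a(g) = ((2 + g)*g)*0 = (g*(2 + g))*0 = 0)
1/(a(145 + 4) + 68649) = 1/(0 + 68649) = 1/68649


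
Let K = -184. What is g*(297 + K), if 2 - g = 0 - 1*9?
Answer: 1243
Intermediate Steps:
g = 11 (g = 2 - (0 - 1*9) = 2 - (0 - 9) = 2 - 1*(-9) = 2 + 9 = 11)
g*(297 + K) = 11*(297 - 184) = 11*113 = 1243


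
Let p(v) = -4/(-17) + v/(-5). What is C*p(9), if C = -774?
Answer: 102942/85 ≈ 1211.1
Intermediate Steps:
p(v) = 4/17 - v/5 (p(v) = -4*(-1/17) + v*(-⅕) = 4/17 - v/5)
C*p(9) = -774*(4/17 - ⅕*9) = -774*(4/17 - 9/5) = -774*(-133/85) = 102942/85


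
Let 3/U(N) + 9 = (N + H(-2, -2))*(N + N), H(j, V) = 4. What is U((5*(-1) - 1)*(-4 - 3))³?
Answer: 1/2121824125 ≈ 4.7129e-10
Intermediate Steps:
U(N) = 3/(-9 + 2*N*(4 + N)) (U(N) = 3/(-9 + (N + 4)*(N + N)) = 3/(-9 + (4 + N)*(2*N)) = 3/(-9 + 2*N*(4 + N)))
U((5*(-1) - 1)*(-4 - 3))³ = (3/(-9 + 2*((5*(-1) - 1)*(-4 - 3))² + 8*((5*(-1) - 1)*(-4 - 3))))³ = (3/(-9 + 2*((-5 - 1)*(-7))² + 8*((-5 - 1)*(-7))))³ = (3/(-9 + 2*(-6*(-7))² + 8*(-6*(-7))))³ = (3/(-9 + 2*42² + 8*42))³ = (3/(-9 + 2*1764 + 336))³ = (3/(-9 + 3528 + 336))³ = (3/3855)³ = (3*(1/3855))³ = (1/1285)³ = 1/2121824125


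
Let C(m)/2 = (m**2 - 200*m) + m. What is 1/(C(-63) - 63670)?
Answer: -1/30658 ≈ -3.2618e-5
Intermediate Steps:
C(m) = -398*m + 2*m**2 (C(m) = 2*((m**2 - 200*m) + m) = 2*(m**2 - 199*m) = -398*m + 2*m**2)
1/(C(-63) - 63670) = 1/(2*(-63)*(-199 - 63) - 63670) = 1/(2*(-63)*(-262) - 63670) = 1/(33012 - 63670) = 1/(-30658) = -1/30658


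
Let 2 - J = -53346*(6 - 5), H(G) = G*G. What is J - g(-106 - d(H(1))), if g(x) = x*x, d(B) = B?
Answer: 41899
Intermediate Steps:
H(G) = G**2
J = 53348 (J = 2 - (-53346)*(6 - 5) = 2 - (-53346) = 2 - 1*(-53346) = 2 + 53346 = 53348)
g(x) = x**2
J - g(-106 - d(H(1))) = 53348 - (-106 - 1*1**2)**2 = 53348 - (-106 - 1*1)**2 = 53348 - (-106 - 1)**2 = 53348 - 1*(-107)**2 = 53348 - 1*11449 = 53348 - 11449 = 41899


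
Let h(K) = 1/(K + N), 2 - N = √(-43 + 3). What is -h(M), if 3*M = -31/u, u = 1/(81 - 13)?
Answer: 3153/2209382 - 9*I*√10/2209382 ≈ 0.0014271 - 1.2882e-5*I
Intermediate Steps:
u = 1/68 ≈ 0.014706
N = 2 - 2*I*√10 (N = 2 - √(-43 + 3) = 2 - √(-40) = 2 - 2*I*√10 ≈ 2.0 - 6.3246*I)
M = -2108/3 (M = (-31/1/68)/3 = (-31*68)/3 = (⅓)*(-2108) = -2108/3 ≈ -702.67)
h(K) = 1/(2 + K - 2*I*√10) (h(K) = 1/(K + (2 - 2*I*√10)) = 1/(2 + K - 2*I*√10))
-h(M) = -1/(2 - 2108/3 - 2*I*√10) = -1/(-2102/3 - 2*I*√10)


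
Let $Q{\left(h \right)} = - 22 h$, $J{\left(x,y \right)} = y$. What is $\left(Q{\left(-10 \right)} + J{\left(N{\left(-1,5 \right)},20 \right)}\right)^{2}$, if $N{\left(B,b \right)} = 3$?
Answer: $57600$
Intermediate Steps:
$\left(Q{\left(-10 \right)} + J{\left(N{\left(-1,5 \right)},20 \right)}\right)^{2} = \left(\left(-22\right) \left(-10\right) + 20\right)^{2} = \left(220 + 20\right)^{2} = 240^{2} = 57600$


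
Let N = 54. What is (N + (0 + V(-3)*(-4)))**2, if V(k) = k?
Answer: 4356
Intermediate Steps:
(N + (0 + V(-3)*(-4)))**2 = (54 + (0 - 3*(-4)))**2 = (54 + (0 + 12))**2 = (54 + 12)**2 = 66**2 = 4356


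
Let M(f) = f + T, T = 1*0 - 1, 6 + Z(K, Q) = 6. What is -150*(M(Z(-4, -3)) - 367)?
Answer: 55200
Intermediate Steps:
Z(K, Q) = 0 (Z(K, Q) = -6 + 6 = 0)
T = -1 (T = 0 - 1 = -1)
M(f) = -1 + f (M(f) = f - 1 = -1 + f)
-150*(M(Z(-4, -3)) - 367) = -150*((-1 + 0) - 367) = -150*(-1 - 367) = -150*(-368) = 55200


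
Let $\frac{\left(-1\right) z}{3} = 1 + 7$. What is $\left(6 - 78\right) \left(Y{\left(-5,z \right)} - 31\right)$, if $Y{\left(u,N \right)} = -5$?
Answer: $2592$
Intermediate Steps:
$z = -24$ ($z = - 3 \left(1 + 7\right) = \left(-3\right) 8 = -24$)
$\left(6 - 78\right) \left(Y{\left(-5,z \right)} - 31\right) = \left(6 - 78\right) \left(-5 - 31\right) = \left(-72\right) \left(-36\right) = 2592$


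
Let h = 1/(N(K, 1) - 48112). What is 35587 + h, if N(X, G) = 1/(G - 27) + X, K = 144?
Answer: 44383003177/1247169 ≈ 35587.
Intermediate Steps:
N(X, G) = X + 1/(-27 + G) (N(X, G) = 1/(-27 + G) + X = X + 1/(-27 + G))
h = -26/1247169 (h = 1/((1 - 27*144 + 1*144)/(-27 + 1) - 48112) = 1/((1 - 3888 + 144)/(-26) - 48112) = 1/(-1/26*(-3743) - 48112) = 1/(3743/26 - 48112) = 1/(-1247169/26) = -26/1247169 ≈ -2.0847e-5)
35587 + h = 35587 - 26/1247169 = 44383003177/1247169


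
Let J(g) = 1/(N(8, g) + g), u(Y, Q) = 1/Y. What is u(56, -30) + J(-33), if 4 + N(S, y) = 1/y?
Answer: -313/34216 ≈ -0.0091478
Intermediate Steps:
N(S, y) = -4 + 1/y
J(g) = 1/(-4 + g + 1/g) (J(g) = 1/((-4 + 1/g) + g) = 1/(-4 + g + 1/g))
u(56, -30) + J(-33) = 1/56 - 33/(1 - 33*(-4 - 33)) = 1/56 - 33/(1 - 33*(-37)) = 1/56 - 33/(1 + 1221) = 1/56 - 33/1222 = -313/34216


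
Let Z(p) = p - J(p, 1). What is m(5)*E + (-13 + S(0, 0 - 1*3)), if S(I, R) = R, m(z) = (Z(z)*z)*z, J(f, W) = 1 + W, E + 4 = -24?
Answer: -2116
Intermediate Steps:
E = -28 (E = -4 - 24 = -28)
Z(p) = -2 + p (Z(p) = p - (1 + 1) = p - 1*2 = p - 2 = -2 + p)
m(z) = z**2*(-2 + z) (m(z) = ((-2 + z)*z)*z = (z*(-2 + z))*z = z**2*(-2 + z))
m(5)*E + (-13 + S(0, 0 - 1*3)) = (5**2*(-2 + 5))*(-28) + (-13 + (0 - 1*3)) = (25*3)*(-28) + (-13 + (0 - 3)) = 75*(-28) + (-13 - 3) = -2100 - 16 = -2116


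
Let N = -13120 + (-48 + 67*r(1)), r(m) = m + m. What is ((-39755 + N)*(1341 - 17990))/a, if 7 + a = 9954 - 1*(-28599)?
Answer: 878884061/38546 ≈ 22801.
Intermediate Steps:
r(m) = 2*m
N = -13034 (N = -13120 + (-48 + 67*(2*1)) = -13120 + (-48 + 67*2) = -13120 + (-48 + 134) = -13120 + 86 = -13034)
a = 38546 (a = -7 + (9954 - 1*(-28599)) = -7 + (9954 + 28599) = -7 + 38553 = 38546)
((-39755 + N)*(1341 - 17990))/a = ((-39755 - 13034)*(1341 - 17990))/38546 = -52789*(-16649)*(1/38546) = 878884061*(1/38546) = 878884061/38546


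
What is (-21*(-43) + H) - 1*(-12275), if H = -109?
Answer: 13069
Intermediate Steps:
(-21*(-43) + H) - 1*(-12275) = (-21*(-43) - 109) - 1*(-12275) = (903 - 109) + 12275 = 794 + 12275 = 13069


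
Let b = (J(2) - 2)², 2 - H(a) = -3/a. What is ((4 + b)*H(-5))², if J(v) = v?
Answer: 784/25 ≈ 31.360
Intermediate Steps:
H(a) = 2 + 3/a (H(a) = 2 - (-3)/a = 2 + 3/a)
b = 0 (b = (2 - 2)² = 0² = 0)
((4 + b)*H(-5))² = ((4 + 0)*(2 + 3/(-5)))² = (4*(2 + 3*(-⅕)))² = (4*(2 - ⅗))² = (4*(7/5))² = (28/5)² = 784/25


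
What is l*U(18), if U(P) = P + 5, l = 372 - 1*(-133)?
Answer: 11615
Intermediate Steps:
l = 505 (l = 372 + 133 = 505)
U(P) = 5 + P
l*U(18) = 505*(5 + 18) = 505*23 = 11615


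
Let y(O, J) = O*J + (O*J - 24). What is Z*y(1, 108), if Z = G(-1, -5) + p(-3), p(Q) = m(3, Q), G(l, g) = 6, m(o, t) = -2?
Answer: 768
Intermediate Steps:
y(O, J) = -24 + 2*J*O (y(O, J) = J*O + (J*O - 24) = J*O + (-24 + J*O) = -24 + 2*J*O)
p(Q) = -2
Z = 4 (Z = 6 - 2 = 4)
Z*y(1, 108) = 4*(-24 + 2*108*1) = 4*(-24 + 216) = 4*192 = 768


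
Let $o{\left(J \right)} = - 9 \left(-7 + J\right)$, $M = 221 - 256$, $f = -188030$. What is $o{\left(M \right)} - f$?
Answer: $188408$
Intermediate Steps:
$M = -35$ ($M = 221 - 256 = -35$)
$o{\left(J \right)} = 63 - 9 J$
$o{\left(M \right)} - f = \left(63 - -315\right) - -188030 = \left(63 + 315\right) + 188030 = 378 + 188030 = 188408$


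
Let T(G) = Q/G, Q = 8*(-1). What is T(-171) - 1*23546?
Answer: -4026358/171 ≈ -23546.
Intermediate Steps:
Q = -8
T(G) = -8/G
T(-171) - 1*23546 = -8/(-171) - 1*23546 = -8*(-1/171) - 23546 = 8/171 - 23546 = -4026358/171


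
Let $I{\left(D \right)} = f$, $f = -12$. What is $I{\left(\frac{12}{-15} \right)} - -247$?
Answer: $235$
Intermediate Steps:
$I{\left(D \right)} = -12$
$I{\left(\frac{12}{-15} \right)} - -247 = -12 - -247 = -12 + 247 = 235$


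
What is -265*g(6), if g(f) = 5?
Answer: -1325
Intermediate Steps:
-265*g(6) = -265*5 = -1325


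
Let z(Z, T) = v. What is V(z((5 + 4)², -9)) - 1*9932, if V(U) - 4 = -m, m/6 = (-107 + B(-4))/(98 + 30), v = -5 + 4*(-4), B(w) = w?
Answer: -635059/64 ≈ -9922.8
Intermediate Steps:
v = -21 (v = -5 - 16 = -21)
z(Z, T) = -21
m = -333/64 (m = 6*((-107 - 4)/(98 + 30)) = 6*(-111/128) = -333/64 ≈ -5.2031)
V(U) = 589/64 (V(U) = 4 - 1*(-333/64) = 4 + 333/64 = 589/64)
V(z((5 + 4)², -9)) - 1*9932 = 589/64 - 1*9932 = 589/64 - 9932 = -635059/64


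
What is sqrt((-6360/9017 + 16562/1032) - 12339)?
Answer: I*sqrt(66696516157611363)/2326386 ≈ 111.01*I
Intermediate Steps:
sqrt((-6360/9017 + 16562/1032) - 12339) = sqrt((-6360*1/9017 + 16562*(1/1032)) - 12339) = sqrt((-6360/9017 + 8281/516) - 12339) = sqrt(71388017/4652772 - 12339) = sqrt(-57339165691/4652772) = I*sqrt(66696516157611363)/2326386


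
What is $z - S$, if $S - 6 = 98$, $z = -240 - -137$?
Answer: $-207$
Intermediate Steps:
$z = -103$ ($z = -240 + 137 = -103$)
$S = 104$ ($S = 6 + 98 = 104$)
$z - S = -103 - 104 = -207$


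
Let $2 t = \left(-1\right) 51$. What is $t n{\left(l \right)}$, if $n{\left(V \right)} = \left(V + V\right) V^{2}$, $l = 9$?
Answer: $-37179$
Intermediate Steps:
$t = - \frac{51}{2}$ ($t = \frac{\left(-1\right) 51}{2} = \frac{1}{2} \left(-51\right) = - \frac{51}{2} \approx -25.5$)
$n{\left(V \right)} = 2 V^{3}$ ($n{\left(V \right)} = 2 V V^{2} = 2 V^{3}$)
$t n{\left(l \right)} = - \frac{51 \cdot 2 \cdot 9^{3}}{2} = - \frac{51 \cdot 2 \cdot 729}{2} = \left(- \frac{51}{2}\right) 1458 = -37179$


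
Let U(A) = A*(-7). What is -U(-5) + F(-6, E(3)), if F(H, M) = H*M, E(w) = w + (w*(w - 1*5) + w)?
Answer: -35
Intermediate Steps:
E(w) = 2*w + w*(-5 + w) (E(w) = w + (w*(w - 5) + w) = w + (w*(-5 + w) + w) = w + (w + w*(-5 + w)) = 2*w + w*(-5 + w))
U(A) = -7*A
-U(-5) + F(-6, E(3)) = -(-7)*(-5) - 18*(-3 + 3) = -1*35 - 18*0 = -35 - 6*0 = -35 + 0 = -35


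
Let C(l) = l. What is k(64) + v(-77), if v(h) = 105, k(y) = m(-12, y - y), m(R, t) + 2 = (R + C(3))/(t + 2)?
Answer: 197/2 ≈ 98.500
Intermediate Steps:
m(R, t) = -2 + (3 + R)/(2 + t) (m(R, t) = -2 + (R + 3)/(t + 2) = -2 + (3 + R)/(2 + t))
k(y) = -13/2 (k(y) = (-1 - 12 - 2*(y - y))/(2 + (y - y)) = (-1 - 12 - 2*0)/(2 + 0) = (-1 - 12 + 0)/2 = (1/2)*(-13) = -13/2)
k(64) + v(-77) = -13/2 + 105 = 197/2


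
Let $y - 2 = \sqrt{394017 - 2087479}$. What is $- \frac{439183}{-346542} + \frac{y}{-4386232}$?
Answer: $\frac{481589458843}{380003402436} - \frac{i \sqrt{1693462}}{4386232} \approx 1.2673 - 0.00029669 i$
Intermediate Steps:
$y = 2 + i \sqrt{1693462}$ ($y = 2 + \sqrt{394017 - 2087479} = 2 + \sqrt{-1693462} = 2 + i \sqrt{1693462} \approx 2.0 + 1301.3 i$)
$- \frac{439183}{-346542} + \frac{y}{-4386232} = - \frac{439183}{-346542} + \frac{2 + i \sqrt{1693462}}{-4386232} = \left(-439183\right) \left(- \frac{1}{346542}\right) + \left(2 + i \sqrt{1693462}\right) \left(- \frac{1}{4386232}\right) = \frac{439183}{346542} - \left(\frac{1}{2193116} + \frac{i \sqrt{1693462}}{4386232}\right) = \frac{481589458843}{380003402436} - \frac{i \sqrt{1693462}}{4386232}$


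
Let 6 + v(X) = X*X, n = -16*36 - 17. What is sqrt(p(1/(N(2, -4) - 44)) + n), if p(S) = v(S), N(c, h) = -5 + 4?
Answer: I*sqrt(1212974)/45 ≈ 24.474*I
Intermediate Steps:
N(c, h) = -1
n = -593 (n = -576 - 17 = -593)
v(X) = -6 + X**2 (v(X) = -6 + X*X = -6 + X**2)
p(S) = -6 + S**2
sqrt(p(1/(N(2, -4) - 44)) + n) = sqrt((-6 + (1/(-1 - 44))**2) - 593) = sqrt((-6 + (1/(-45))**2) - 593) = sqrt((-6 + (-1/45)**2) - 593) = sqrt((-6 + 1/2025) - 593) = sqrt(-12149/2025 - 593) = sqrt(-1212974/2025) = I*sqrt(1212974)/45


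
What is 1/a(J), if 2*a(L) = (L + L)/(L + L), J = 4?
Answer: 2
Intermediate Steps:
a(L) = 1/2 (a(L) = ((L + L)/(L + L))/2 = ((2*L)/((2*L)))/2 = ((2*L)*(1/(2*L)))/2 = (1/2)*1 = 1/2)
1/a(J) = 1/(1/2) = 2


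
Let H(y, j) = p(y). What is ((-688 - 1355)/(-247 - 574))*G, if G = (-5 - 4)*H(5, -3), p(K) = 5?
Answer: -91935/821 ≈ -111.98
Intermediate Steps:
H(y, j) = 5
G = -45 (G = (-5 - 4)*5 = -9*5 = -45)
((-688 - 1355)/(-247 - 574))*G = ((-688 - 1355)/(-247 - 574))*(-45) = -2043/(-821)*(-45) = -2043*(-1/821)*(-45) = (2043/821)*(-45) = -91935/821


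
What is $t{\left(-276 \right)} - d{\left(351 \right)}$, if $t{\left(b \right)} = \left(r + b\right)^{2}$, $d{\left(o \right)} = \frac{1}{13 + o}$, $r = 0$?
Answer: $\frac{27728063}{364} \approx 76176.0$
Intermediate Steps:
$t{\left(b \right)} = b^{2}$ ($t{\left(b \right)} = \left(0 + b\right)^{2} = b^{2}$)
$t{\left(-276 \right)} - d{\left(351 \right)} = \left(-276\right)^{2} - \frac{1}{13 + 351} = 76176 - \frac{1}{364} = \frac{27728063}{364}$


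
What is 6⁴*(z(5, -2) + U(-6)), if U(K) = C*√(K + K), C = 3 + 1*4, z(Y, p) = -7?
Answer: -9072 + 18144*I*√3 ≈ -9072.0 + 31426.0*I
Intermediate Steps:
C = 7 (C = 3 + 4 = 7)
U(K) = 7*√2*√K (U(K) = 7*√(K + K) = 7*√(2*K) = 7*(√2*√K) = 7*√2*√K)
6⁴*(z(5, -2) + U(-6)) = 6⁴*(-7 + 7*√2*√(-6)) = 1296*(-7 + 7*√2*(I*√6)) = 1296*(-7 + 14*I*√3) = -9072 + 18144*I*√3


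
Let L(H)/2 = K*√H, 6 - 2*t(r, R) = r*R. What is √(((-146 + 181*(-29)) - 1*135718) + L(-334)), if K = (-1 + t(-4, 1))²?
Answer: √(-141113 + 32*I*√334) ≈ 0.7784 + 375.65*I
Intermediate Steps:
t(r, R) = 3 - R*r/2 (t(r, R) = 3 - r*R/2 = 3 - R*r/2)
K = 16 (K = (-1 + (3 - ½*1*(-4)))² = (-1 + (3 + 2))² = (-1 + 5)² = 4² = 16)
L(H) = 32*√H (L(H) = 2*(16*√H) = 32*√H)
√(((-146 + 181*(-29)) - 1*135718) + L(-334)) = √(((-146 + 181*(-29)) - 1*135718) + 32*√(-334)) = √(((-146 - 5249) - 135718) + 32*(I*√334)) = √((-5395 - 135718) + 32*I*√334) = √(-141113 + 32*I*√334)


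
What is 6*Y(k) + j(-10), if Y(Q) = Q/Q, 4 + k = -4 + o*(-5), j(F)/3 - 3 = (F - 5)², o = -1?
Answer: 690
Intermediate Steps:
j(F) = 9 + 3*(-5 + F)² (j(F) = 9 + 3*(F - 5)² = 9 + 3*(-5 + F)²)
k = -3 (k = -4 + (-4 - 1*(-5)) = -4 + (-4 + 5) = -4 + 1 = -3)
Y(Q) = 1
6*Y(k) + j(-10) = 6*1 + (9 + 3*(-5 - 10)²) = 6 + (9 + 3*(-15)²) = 6 + (9 + 3*225) = 6 + (9 + 675) = 6 + 684 = 690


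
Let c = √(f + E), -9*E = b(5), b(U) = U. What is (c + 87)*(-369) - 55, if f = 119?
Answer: -32158 - 123*√1066 ≈ -36174.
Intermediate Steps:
E = -5/9 (E = -⅑*5 = -5/9 ≈ -0.55556)
c = √1066/3 (c = √(119 - 5/9) = √(1066/9) = √1066/3 ≈ 10.883)
(c + 87)*(-369) - 55 = (√1066/3 + 87)*(-369) - 55 = (87 + √1066/3)*(-369) - 55 = (-32103 - 123*√1066) - 55 = -32158 - 123*√1066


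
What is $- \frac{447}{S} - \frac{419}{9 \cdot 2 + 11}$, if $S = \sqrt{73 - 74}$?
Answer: $- \frac{419}{29} + 447 i \approx -14.448 + 447.0 i$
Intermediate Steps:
$S = i$ ($S = \sqrt{-1} = i \approx 1.0 i$)
$- \frac{447}{S} - \frac{419}{9 \cdot 2 + 11} = - \frac{447}{i} - \frac{419}{9 \cdot 2 + 11} = - 447 \left(- i\right) - \frac{419}{18 + 11} = 447 i - \frac{419}{29} = - \frac{419}{29} + 447 i$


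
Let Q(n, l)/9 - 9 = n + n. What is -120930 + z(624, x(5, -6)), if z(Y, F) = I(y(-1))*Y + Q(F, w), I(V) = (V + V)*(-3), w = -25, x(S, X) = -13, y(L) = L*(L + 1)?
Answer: -121083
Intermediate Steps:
y(L) = L*(1 + L)
Q(n, l) = 81 + 18*n (Q(n, l) = 81 + 9*(n + n) = 81 + 9*(2*n) = 81 + 18*n)
I(V) = -6*V (I(V) = (2*V)*(-3) = -6*V)
z(Y, F) = 81 + 18*F (z(Y, F) = (-(-6)*(1 - 1))*Y + (81 + 18*F) = (-(-6)*0)*Y + (81 + 18*F) = (-6*0)*Y + (81 + 18*F) = 0*Y + (81 + 18*F) = 0 + (81 + 18*F) = 81 + 18*F)
-120930 + z(624, x(5, -6)) = -120930 + (81 + 18*(-13)) = -120930 + (81 - 234) = -120930 - 153 = -121083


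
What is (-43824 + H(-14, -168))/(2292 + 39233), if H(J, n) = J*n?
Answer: -41472/41525 ≈ -0.99872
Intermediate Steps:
(-43824 + H(-14, -168))/(2292 + 39233) = (-43824 - 14*(-168))/(2292 + 39233) = (-43824 + 2352)/41525 = -41472*1/41525 = -41472/41525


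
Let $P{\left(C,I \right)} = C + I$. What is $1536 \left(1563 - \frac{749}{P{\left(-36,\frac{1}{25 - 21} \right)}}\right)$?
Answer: $\frac{347911680}{143} \approx 2.4329 \cdot 10^{6}$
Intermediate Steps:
$1536 \left(1563 - \frac{749}{P{\left(-36,\frac{1}{25 - 21} \right)}}\right) = 1536 \left(1563 - \frac{749}{-36 + \frac{1}{25 - 21}}\right) = 1536 \left(1563 - \frac{749}{-36 + \frac{1}{4}}\right) = 1536 \left(1563 - \frac{749}{- \frac{143}{4}}\right) = 1536 \left(1563 - - \frac{2996}{143}\right) = 1536 \left(1563 + \frac{2996}{143}\right) = 1536 \cdot \frac{226505}{143} = \frac{347911680}{143}$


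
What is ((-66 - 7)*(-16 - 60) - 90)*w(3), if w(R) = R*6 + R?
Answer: 114618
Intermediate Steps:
w(R) = 7*R (w(R) = 6*R + R = 7*R)
((-66 - 7)*(-16 - 60) - 90)*w(3) = ((-66 - 7)*(-16 - 60) - 90)*(7*3) = (-73*(-76) - 90)*21 = (5548 - 90)*21 = 5458*21 = 114618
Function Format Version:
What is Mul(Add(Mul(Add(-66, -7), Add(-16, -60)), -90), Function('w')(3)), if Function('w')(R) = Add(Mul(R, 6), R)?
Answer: 114618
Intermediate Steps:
Function('w')(R) = Mul(7, R) (Function('w')(R) = Add(Mul(6, R), R) = Mul(7, R))
Mul(Add(Mul(Add(-66, -7), Add(-16, -60)), -90), Function('w')(3)) = Mul(Add(Mul(Add(-66, -7), Add(-16, -60)), -90), Mul(7, 3)) = Mul(Add(Mul(-73, -76), -90), 21) = Mul(Add(5548, -90), 21) = Mul(5458, 21) = 114618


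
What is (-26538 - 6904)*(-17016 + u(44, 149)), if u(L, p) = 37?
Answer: 567811718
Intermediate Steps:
(-26538 - 6904)*(-17016 + u(44, 149)) = (-26538 - 6904)*(-17016 + 37) = -33442*(-16979) = 567811718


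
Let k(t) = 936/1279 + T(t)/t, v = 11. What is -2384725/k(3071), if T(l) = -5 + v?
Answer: -1873348863505/576426 ≈ -3.2499e+6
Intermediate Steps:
T(l) = 6 (T(l) = -5 + 11 = 6)
k(t) = 936/1279 + 6/t
-2384725/k(3071) = -2384725/(936/1279 + 6/3071) = -2384725/2882130/3927809 = -2384725*3927809/2882130 = -1873348863505/576426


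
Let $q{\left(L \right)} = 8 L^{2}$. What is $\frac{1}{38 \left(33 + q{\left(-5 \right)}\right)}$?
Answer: $\frac{1}{8854} \approx 0.00011294$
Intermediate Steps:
$\frac{1}{38 \left(33 + q{\left(-5 \right)}\right)} = \frac{1}{38 \left(33 + 8 \left(-5\right)^{2}\right)} = \frac{1}{38 \left(33 + 8 \cdot 25\right)} = \frac{1}{38 \left(33 + 200\right)} = \frac{1}{38 \cdot 233} = \frac{1}{8854}$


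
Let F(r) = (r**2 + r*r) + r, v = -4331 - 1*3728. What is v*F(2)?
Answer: -80590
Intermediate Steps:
v = -8059 (v = -4331 - 3728 = -8059)
F(r) = r + 2*r**2 (F(r) = (r**2 + r**2) + r = 2*r**2 + r = r + 2*r**2)
v*F(2) = -16118*(1 + 2*2) = -16118*(1 + 4) = -16118*5 = -8059*10 = -80590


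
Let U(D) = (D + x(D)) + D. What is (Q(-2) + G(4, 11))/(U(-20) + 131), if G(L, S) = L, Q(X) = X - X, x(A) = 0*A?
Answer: 4/91 ≈ 0.043956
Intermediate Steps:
x(A) = 0
U(D) = 2*D (U(D) = (D + 0) + D = D + D = 2*D)
Q(X) = 0
(Q(-2) + G(4, 11))/(U(-20) + 131) = (0 + 4)/(2*(-20) + 131) = 4/(-40 + 131) = 4/91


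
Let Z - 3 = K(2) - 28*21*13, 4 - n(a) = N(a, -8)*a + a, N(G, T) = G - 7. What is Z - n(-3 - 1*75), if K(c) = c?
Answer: -1091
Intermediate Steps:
N(G, T) = -7 + G
n(a) = 4 - a - a*(-7 + a) (n(a) = 4 - ((-7 + a)*a + a) = 4 - (a*(-7 + a) + a) = 4 - (a + a*(-7 + a)) = 4 + (-a - a*(-7 + a)) = 4 - a - a*(-7 + a))
Z = -7639 (Z = 3 + (2 - 28*21*13) = 3 + (2 - 588*13) = 3 + (2 - 1*7644) = 3 + (2 - 7644) = 3 - 7642 = -7639)
Z - n(-3 - 1*75) = -7639 - (4 - (-3 - 1*75) - (-3 - 1*75)*(-7 + (-3 - 1*75))) = -7639 - (4 - (-3 - 75) - (-3 - 75)*(-7 + (-3 - 75))) = -7639 - (4 - 1*(-78) - 1*(-78)*(-7 - 78)) = -7639 - (4 + 78 - 1*(-78)*(-85)) = -7639 - (4 + 78 - 6630) = -7639 - 1*(-6548) = -7639 + 6548 = -1091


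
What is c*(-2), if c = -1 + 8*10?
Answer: -158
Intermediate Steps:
c = 79 (c = -1 + 80 = 79)
c*(-2) = 79*(-2) = -158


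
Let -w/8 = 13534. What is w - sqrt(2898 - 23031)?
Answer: -108272 - 3*I*sqrt(2237) ≈ -1.0827e+5 - 141.89*I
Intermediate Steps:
w = -108272 (w = -8*13534 = -108272)
w - sqrt(2898 - 23031) = -108272 - sqrt(2898 - 23031) = -108272 - sqrt(-20133) = -108272 - 3*I*sqrt(2237)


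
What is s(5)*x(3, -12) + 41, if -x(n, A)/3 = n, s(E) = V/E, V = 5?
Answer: 32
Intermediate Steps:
s(E) = 5/E
x(n, A) = -3*n
s(5)*x(3, -12) + 41 = (5/5)*(-3*3) + 41 = (5*(⅕))*(-9) + 41 = 1*(-9) + 41 = -9 + 41 = 32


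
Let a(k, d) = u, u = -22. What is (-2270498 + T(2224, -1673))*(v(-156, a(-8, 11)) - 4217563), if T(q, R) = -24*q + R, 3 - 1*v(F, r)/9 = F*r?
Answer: 9879909687928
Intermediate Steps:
a(k, d) = -22
v(F, r) = 27 - 9*F*r
T(q, R) = R - 24*q
(-2270498 + T(2224, -1673))*(v(-156, a(-8, 11)) - 4217563) = (-2270498 + (-1673 - 24*2224))*((27 - 9*(-156)*(-22)) - 4217563) = (-2270498 + (-1673 - 53376))*((27 - 30888) - 4217563) = (-2270498 - 55049)*(-30861 - 4217563) = -2325547*(-4248424) = 9879909687928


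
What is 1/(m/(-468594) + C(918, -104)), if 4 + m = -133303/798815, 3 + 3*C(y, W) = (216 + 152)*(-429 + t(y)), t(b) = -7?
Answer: -5941585970/317777803437989 ≈ -1.8697e-5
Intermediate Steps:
C(y, W) = -160451/3 (C(y, W) = -1 + ((216 + 152)*(-429 - 7))/3 = -1 + (368*(-436))/3 = -1 + (1/3)*(-160448) = -1 - 160448/3 = -160451/3)
m = -3328563/798815 (m = -4 - 133303/798815 = -3328563/798815 ≈ -4.1669)
1/(m/(-468594) + C(918, -104)) = 1/(-3328563/798815/(-468594) - 160451/3) = 1/(-3328563/798815*(-1/468594) - 160451/3) = 1/(158503/17824757910 - 160451/3) = 1/(-317777803437989/5941585970) = -5941585970/317777803437989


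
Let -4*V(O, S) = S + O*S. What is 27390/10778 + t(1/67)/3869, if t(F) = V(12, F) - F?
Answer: 14200144327/5587810988 ≈ 2.5413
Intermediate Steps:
V(O, S) = -S/4 - O*S/4 (V(O, S) = -(S + O*S)/4 = -S/4 - O*S/4)
t(F) = -17*F/4 (t(F) = -F*(1 + 12)/4 - F = -¼*F*13 - F = -13*F/4 - F = -17*F/4)
27390/10778 + t(1/67)/3869 = 27390/10778 - 17/4/67/3869 = 27390*(1/10778) - 17/4*1/67*(1/3869) = 13695/5389 - 17/268*1/3869 = 13695/5389 - 17/1036892 = 14200144327/5587810988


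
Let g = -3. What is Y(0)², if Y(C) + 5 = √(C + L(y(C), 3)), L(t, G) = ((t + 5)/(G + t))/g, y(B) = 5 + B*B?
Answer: (30 - I*√15)²/36 ≈ 24.583 - 6.455*I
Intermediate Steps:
y(B) = 5 + B²
L(t, G) = -(5 + t)/(3*(G + t)) (L(t, G) = ((t + 5)/(G + t))/(-3) = ((5 + t)/(G + t))*(-⅓) = -(5 + t)/(3*(G + t)))
Y(C) = -5 + √(C + (-10 - C²)/(3*(8 + C²))) (Y(C) = -5 + √(C + (-5 - (5 + C²))/(3*(3 + (5 + C²)))) = -5 + √(C + (-5 + (-5 - C²))/(3*(8 + C²))) = -5 + √(C + (-10 - C²)/(3*(8 + C²))))
Y(0)² = (-5 + √(-30/(8 + 0²) + 9*0 - 3*0²/(8 + 0²))/3)² = (-5 + √(-30/(8 + 0) + 0 - 3*0/(8 + 0))/3)² = (-5 + √(-30/8 + 0 - 3*0/8)/3)² = (-5 + √(-30*⅛ + 0 - 3*0*⅛)/3)² = (-5 + √(-15/4 + 0 + 0)/3)² = (-5 + √(-15/4)/3)² = (-5 + (I*√15/2)/3)² = (-5 + I*√15/6)²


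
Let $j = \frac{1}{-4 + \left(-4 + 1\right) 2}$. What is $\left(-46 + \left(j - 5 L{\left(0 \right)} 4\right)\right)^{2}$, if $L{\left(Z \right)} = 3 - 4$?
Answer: $\frac{68121}{100} \approx 681.21$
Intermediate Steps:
$L{\left(Z \right)} = -1$ ($L{\left(Z \right)} = 3 - 4 = -1$)
$j = - \frac{1}{10}$ ($j = \frac{1}{-4 - 6} = \frac{1}{-10} = - \frac{1}{10} \approx -0.1$)
$\left(-46 + \left(j - 5 L{\left(0 \right)} 4\right)\right)^{2} = \left(-46 - \left(\frac{1}{10} + 5 \left(\left(-1\right) 4\right)\right)\right)^{2} = \left(-46 - - \frac{199}{10}\right)^{2} = \left(-46 + \left(- \frac{1}{10} + 20\right)\right)^{2} = \left(-46 + \frac{199}{10}\right)^{2} = \left(- \frac{261}{10}\right)^{2} = \frac{68121}{100}$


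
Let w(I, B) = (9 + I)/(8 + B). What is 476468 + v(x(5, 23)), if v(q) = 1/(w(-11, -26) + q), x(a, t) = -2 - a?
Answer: 29541007/62 ≈ 4.7647e+5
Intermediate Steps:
w(I, B) = (9 + I)/(8 + B)
v(q) = 1/(1/9 + q) (v(q) = 1/((9 - 11)/(8 - 26) + q) = 1/(-2/(-18) + q) = 1/(-1/18*(-2) + q) = 1/(1/9 + q))
476468 + v(x(5, 23)) = 476468 + 9/(1 + 9*(-2 - 1*5)) = 476468 + 9/(1 + 9*(-2 - 5)) = 476468 + 9/(1 + 9*(-7)) = 476468 + 9/(1 - 63) = 476468 + 9/(-62) = 476468 + 9*(-1/62) = 476468 - 9/62 = 29541007/62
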